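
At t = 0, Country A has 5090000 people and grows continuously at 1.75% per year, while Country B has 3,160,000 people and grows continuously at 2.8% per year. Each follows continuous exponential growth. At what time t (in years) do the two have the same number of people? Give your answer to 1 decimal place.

5090000·e^(0.0175t) = 3160000·e^(0.028t)
5090000/3160000 = e^((0.028 − 0.0175)t) → ln(1.61076) = 0.0105·t
t = 0.47671 / 0.0105

t ≈ 45.4 years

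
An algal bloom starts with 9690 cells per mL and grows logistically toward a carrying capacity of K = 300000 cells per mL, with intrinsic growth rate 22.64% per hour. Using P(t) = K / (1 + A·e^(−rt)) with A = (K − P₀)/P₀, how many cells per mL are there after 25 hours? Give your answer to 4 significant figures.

A = (300000 − 9690)/9690 = 29.95975
P(25) = 300000 / (1 + 29.95975·e^(−0.2264·25)) = 300000 / (1 + 29.95975·0.003483)
= 300000 / 1.10434 ≈ 271656.61

≈ 271,700 cells per mL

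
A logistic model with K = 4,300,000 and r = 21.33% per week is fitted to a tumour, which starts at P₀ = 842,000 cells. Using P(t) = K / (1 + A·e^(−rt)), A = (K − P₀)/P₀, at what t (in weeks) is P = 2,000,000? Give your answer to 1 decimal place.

t ≈ 6.0 weeks

A = (4300000 − 842000)/842000 = 4.10689
2000000 = 4300000/(1 + 4.10689·e^(−0.2133t)) → 1 + 4.10689·e^(−0.2133t) = 2.15
e^(−0.2133t) = 0.280017 → t = ln(3.57121)/0.2133 = 1.2729/0.2133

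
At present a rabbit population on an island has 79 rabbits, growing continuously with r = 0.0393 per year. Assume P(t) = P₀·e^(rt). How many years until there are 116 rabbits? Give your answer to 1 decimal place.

116 = 79 · e^(0.0393·t)
t = ln(116/79) / 0.0393 = ln(1.46835) / 0.0393 = 0.38414 / 0.0393

t ≈ 9.8 years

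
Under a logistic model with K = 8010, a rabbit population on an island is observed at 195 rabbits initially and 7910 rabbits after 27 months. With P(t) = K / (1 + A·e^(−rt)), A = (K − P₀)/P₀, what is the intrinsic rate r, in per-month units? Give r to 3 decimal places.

r ≈ 0.299 per month

A = (8010 − 195)/195 = 40.07692
7910 = 8010/(1 + 40.07692·e^(−r·27)) → e^(−27r) = (1.01264 − 1)/40.07692 = 0.000315
r = −ln(0.000315)/27 = 8.06151/27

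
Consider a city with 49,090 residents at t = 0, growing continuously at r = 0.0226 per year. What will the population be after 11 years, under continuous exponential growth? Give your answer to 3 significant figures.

≈ 62,900 residents

P(11) = 49090 · e^(0.0226·11) = 49090 · e^(0.2486)
= 49090 · 1.28223 ≈ 62944.62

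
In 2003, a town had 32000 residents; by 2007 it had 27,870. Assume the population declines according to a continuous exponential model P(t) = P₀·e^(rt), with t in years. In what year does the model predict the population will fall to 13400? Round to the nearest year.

r = ln(27870/32000) / 4 = -0.13819/4 ≈ -0.034546 per year
t = ln(13400/32000) / r = -0.87048/-0.034546 ≈ 25.2 years after 2003

year 2028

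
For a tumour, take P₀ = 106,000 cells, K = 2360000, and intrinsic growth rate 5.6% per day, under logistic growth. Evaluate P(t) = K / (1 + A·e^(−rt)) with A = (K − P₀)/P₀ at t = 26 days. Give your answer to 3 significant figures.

≈ 396,000 cells

A = (2360000 − 106000)/106000 = 21.26415
P(26) = 2360000 / (1 + 21.26415·e^(−0.056·26)) = 2360000 / (1 + 21.26415·0.233167)
= 2360000 / 5.9581 ≈ 396099.43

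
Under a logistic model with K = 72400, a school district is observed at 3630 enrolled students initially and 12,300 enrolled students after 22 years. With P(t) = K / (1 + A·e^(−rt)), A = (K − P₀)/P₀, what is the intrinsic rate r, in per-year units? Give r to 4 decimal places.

r ≈ 0.0616 per year

A = (72400 − 3630)/3630 = 18.9449
12300 = 72400/(1 + 18.9449·e^(−r·22)) → e^(−22r) = (5.88618 − 1)/18.9449 = 0.257915
r = −ln(0.257915)/22 = 1.35512/22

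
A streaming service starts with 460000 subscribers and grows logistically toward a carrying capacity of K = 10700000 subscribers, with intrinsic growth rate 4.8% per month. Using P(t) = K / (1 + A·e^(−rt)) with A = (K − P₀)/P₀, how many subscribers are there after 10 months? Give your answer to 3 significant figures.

≈ 724,000 subscribers

A = (10700000 − 460000)/460000 = 22.26087
P(10) = 10700000 / (1 + 22.26087·e^(−0.048·10)) = 10700000 / (1 + 22.26087·0.618783)
= 10700000 / 14.77466 ≈ 724213.12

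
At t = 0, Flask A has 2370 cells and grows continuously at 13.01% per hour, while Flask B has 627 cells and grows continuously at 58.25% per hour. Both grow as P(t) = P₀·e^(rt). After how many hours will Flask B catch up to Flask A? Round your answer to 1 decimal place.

2370·e^(0.1301t) = 627·e^(0.5825t)
2370/627 = e^((0.5825 − 0.1301)t) → ln(3.7799) = 0.4524·t
t = 1.3297 / 0.4524

t ≈ 2.9 hours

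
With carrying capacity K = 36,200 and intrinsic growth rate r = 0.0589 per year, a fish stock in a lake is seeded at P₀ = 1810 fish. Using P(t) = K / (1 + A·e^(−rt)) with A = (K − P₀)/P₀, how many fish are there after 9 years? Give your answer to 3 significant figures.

A = (36200 − 1810)/1810 = 19
P(9) = 36200 / (1 + 19·e^(−0.0589·9)) = 36200 / (1 + 19·0.588546)
= 36200 / 12.18238 ≈ 2971.51

≈ 2,970 fish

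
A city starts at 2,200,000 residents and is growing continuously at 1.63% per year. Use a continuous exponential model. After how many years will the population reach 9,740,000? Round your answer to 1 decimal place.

9740000 = 2200000 · e^(0.0163·t)
t = ln(9740000/2200000) / 0.0163 = ln(4.42727) / 0.0163 = 1.48778 / 0.0163

t ≈ 91.3 years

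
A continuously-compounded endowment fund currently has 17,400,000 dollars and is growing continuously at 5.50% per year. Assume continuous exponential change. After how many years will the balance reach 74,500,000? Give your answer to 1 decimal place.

t ≈ 26.4 years

74500000 = 17400000 · e^(0.055·t)
t = ln(74500000/17400000) / 0.055 = ln(4.28161) / 0.055 = 1.45433 / 0.055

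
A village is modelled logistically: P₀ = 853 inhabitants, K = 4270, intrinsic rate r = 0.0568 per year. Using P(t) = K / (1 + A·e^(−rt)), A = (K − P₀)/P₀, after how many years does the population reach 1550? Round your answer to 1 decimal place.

t ≈ 14.5 years

A = (4270 − 853)/853 = 4.00586
1550 = 4270/(1 + 4.00586·e^(−0.0568t)) → 1 + 4.00586·e^(−0.0568t) = 2.75484
e^(−0.0568t) = 0.438068 → t = ln(2.28275)/0.0568 = 0.82538/0.0568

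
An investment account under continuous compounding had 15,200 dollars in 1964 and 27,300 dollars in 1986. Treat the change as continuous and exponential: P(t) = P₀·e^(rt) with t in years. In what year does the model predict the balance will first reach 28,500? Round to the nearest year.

r = ln(27300/15200) / 22 = 0.58559/22 ≈ 0.026618 per year
t = ln(28500/15200) / r = 0.62861/0.026618 ≈ 23.62 years after 1964

year 1988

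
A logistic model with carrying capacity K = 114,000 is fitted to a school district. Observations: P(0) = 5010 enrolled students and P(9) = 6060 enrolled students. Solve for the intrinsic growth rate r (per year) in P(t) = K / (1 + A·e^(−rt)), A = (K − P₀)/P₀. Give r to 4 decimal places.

r ≈ 0.0222 per year

A = (114000 − 5010)/5010 = 21.75449
6060 = 114000/(1 + 21.75449·e^(−r·9)) → e^(−9r) = (18.81188 − 1)/21.75449 = 0.818768
r = −ln(0.818768)/9 = 0.19995/9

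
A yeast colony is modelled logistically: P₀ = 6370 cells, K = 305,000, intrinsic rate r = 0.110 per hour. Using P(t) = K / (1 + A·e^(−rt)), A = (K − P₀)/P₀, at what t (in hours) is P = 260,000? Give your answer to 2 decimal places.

t ≈ 50.92 hours

A = (305000 − 6370)/6370 = 46.88069
260000 = 305000/(1 + 46.88069·e^(−0.11t)) → 1 + 46.88069·e^(−0.11t) = 1.17308
e^(−0.11t) = 0.003692 → t = ln(270.86621)/0.11 = 5.60163/0.11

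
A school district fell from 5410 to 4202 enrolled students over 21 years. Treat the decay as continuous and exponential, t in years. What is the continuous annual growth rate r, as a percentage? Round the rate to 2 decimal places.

r ≈ -1.20% per year

4202 = 5410 · e^(r·21)
e^(21r) = 4202/5410 = 0.77671
r = ln(0.77671) / 21 = -0.25269 / 21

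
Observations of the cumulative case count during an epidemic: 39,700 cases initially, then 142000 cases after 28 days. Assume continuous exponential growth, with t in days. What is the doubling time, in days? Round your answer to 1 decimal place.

doubling time ≈ 15.2 days

r = ln(142000/39700) / 28 = ln(3.57683) / 28 ≈ 0.045517 per day
doubling time = ln 2 / |r| = 0.69315 / 0.045517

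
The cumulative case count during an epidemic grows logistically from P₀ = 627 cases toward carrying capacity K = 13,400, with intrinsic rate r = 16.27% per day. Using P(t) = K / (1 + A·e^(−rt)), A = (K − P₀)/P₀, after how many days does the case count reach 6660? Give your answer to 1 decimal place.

t ≈ 18.5 days

A = (13400 − 627)/627 = 20.37161
6660 = 13400/(1 + 20.37161·e^(−0.1627t)) → 1 + 20.37161·e^(−0.1627t) = 2.01201
e^(−0.1627t) = 0.049678 → t = ln(20.12981)/0.1627 = 3.0022/0.1627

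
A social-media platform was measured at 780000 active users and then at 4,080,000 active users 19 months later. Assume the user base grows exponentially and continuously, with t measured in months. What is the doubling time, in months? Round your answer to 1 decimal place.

doubling time ≈ 8.0 months

r = ln(4080000/780000) / 19 = ln(5.23077) / 19 ≈ 0.087082 per month
doubling time = ln 2 / |r| = 0.69315 / 0.087082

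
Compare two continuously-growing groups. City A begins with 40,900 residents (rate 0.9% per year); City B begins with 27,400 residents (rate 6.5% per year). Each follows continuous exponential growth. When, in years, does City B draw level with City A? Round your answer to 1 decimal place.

t ≈ 7.2 years

40900·e^(0.009t) = 27400·e^(0.065t)
40900/27400 = e^((0.065 − 0.009)t) → ln(1.4927) = 0.056·t
t = 0.40059 / 0.056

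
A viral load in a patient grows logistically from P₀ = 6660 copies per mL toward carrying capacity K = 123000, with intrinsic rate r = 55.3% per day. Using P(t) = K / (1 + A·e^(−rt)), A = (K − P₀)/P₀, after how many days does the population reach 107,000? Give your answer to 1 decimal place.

t ≈ 8.6 days

A = (123000 − 6660)/6660 = 17.46847
107000 = 123000/(1 + 17.46847·e^(−0.553t)) → 1 + 17.46847·e^(−0.553t) = 1.14953
e^(−0.553t) = 0.00856 → t = ln(116.82038)/0.553 = 4.76064/0.553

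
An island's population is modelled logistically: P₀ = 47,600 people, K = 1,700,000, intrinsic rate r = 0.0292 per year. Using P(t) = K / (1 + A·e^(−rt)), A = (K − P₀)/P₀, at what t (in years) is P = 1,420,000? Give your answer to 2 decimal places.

A = (1700000 − 47600)/47600 = 34.71429
1420000 = 1700000/(1 + 34.71429·e^(−0.0292t)) → 1 + 34.71429·e^(−0.0292t) = 1.19718
e^(−0.0292t) = 0.00568 → t = ln(176.05102)/0.0292 = 5.17077/0.0292

t ≈ 177.08 years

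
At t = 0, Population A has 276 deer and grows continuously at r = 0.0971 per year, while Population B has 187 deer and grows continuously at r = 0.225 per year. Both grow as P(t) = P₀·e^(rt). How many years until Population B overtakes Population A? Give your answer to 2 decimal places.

276·e^(0.0971t) = 187·e^(0.225t)
276/187 = e^((0.225 − 0.0971)t) → ln(1.47594) = 0.1279·t
t = 0.38929 / 0.1279

t ≈ 3.04 years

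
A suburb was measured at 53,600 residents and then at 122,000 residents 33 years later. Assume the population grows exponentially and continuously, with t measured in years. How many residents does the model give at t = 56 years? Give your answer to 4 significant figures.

≈ 216,400 residents

r = ln(122000/53600) / 33 ≈ 0.024923 per year
P(56) = 53600 · e^(0.024923·56) = 53600 · 4.03784 ≈ 216428.25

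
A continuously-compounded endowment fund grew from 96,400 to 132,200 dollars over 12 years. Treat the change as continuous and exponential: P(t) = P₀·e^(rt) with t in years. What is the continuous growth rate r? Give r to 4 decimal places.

r ≈ 0.0263 per year

132200 = 96400 · e^(r·12)
e^(12r) = 132200/96400 = 1.37137
r = ln(1.37137) / 12 = 0.31581 / 12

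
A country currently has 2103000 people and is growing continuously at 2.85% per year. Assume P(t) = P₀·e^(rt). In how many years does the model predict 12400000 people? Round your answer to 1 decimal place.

t ≈ 62.3 years

12400000 = 2103000 · e^(0.0285·t)
t = ln(12400000/2103000) / 0.0285 = ln(5.89634) / 0.0285 = 1.77433 / 0.0285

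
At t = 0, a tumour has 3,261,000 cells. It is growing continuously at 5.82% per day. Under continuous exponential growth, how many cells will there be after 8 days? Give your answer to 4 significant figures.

P(8) = 3261000 · e^(0.0582·8) = 3261000 · e^(0.4656)
= 3261000 · 1.59297 ≈ 5194674.14

≈ 5,195,000 cells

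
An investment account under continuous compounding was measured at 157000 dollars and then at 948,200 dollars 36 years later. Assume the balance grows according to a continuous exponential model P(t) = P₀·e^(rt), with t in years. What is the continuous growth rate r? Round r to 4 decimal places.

r ≈ 0.0500 per year

948200 = 157000 · e^(r·36)
e^(36r) = 948200/157000 = 6.03949
r = ln(6.03949) / 36 = 1.79832 / 36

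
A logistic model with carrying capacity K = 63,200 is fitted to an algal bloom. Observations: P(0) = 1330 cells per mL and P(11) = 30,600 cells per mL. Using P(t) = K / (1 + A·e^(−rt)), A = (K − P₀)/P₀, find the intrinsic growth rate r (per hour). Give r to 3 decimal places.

A = (63200 − 1330)/1330 = 46.5188
30600 = 63200/(1 + 46.5188·e^(−r·11)) → e^(−11r) = (2.06536 − 1)/46.5188 = 0.022902
r = −ln(0.022902)/11 = 3.77654/11

r ≈ 0.343 per hour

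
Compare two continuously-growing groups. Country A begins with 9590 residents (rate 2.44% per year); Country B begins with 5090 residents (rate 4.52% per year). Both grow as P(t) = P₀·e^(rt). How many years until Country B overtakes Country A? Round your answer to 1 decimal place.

9590·e^(0.0244t) = 5090·e^(0.0452t)
9590/5090 = e^((0.0452 − 0.0244)t) → ln(1.88409) = 0.0208·t
t = 0.63344 / 0.0208

t ≈ 30.5 years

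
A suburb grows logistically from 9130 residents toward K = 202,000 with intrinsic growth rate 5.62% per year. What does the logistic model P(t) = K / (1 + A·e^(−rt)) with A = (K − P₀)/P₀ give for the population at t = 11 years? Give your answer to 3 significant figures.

≈ 16,300 residents

A = (202000 − 9130)/9130 = 21.12486
P(11) = 202000 / (1 + 21.12486·e^(−0.0562·11)) = 202000 / (1 + 21.12486·0.538914)
= 202000 / 12.38448 ≈ 16310.74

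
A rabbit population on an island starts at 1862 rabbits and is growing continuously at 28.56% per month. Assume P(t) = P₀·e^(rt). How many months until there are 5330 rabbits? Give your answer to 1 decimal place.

t ≈ 3.7 months

5330 = 1862 · e^(0.2856·t)
t = ln(5330/1862) / 0.2856 = ln(2.86251) / 0.2856 = 1.0517 / 0.2856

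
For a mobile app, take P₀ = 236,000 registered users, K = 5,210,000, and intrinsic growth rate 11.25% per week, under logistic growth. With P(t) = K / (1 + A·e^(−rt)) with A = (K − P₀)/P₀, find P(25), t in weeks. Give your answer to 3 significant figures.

≈ 2,300,000 registered users

A = (5210000 − 236000)/236000 = 21.07627
P(25) = 5210000 / (1 + 21.07627·e^(−0.1125·25)) = 5210000 / (1 + 21.07627·0.060055)
= 5210000 / 2.26573 ≈ 2299481.19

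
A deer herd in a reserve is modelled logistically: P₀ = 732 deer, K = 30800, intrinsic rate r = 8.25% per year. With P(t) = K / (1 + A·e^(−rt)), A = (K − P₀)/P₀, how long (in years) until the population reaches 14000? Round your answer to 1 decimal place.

t ≈ 42.8 years

A = (30800 − 732)/732 = 41.0765
14000 = 30800/(1 + 41.0765·e^(−0.0825t)) → 1 + 41.0765·e^(−0.0825t) = 2.2
e^(−0.0825t) = 0.029214 → t = ln(34.23042)/0.0825 = 3.53311/0.0825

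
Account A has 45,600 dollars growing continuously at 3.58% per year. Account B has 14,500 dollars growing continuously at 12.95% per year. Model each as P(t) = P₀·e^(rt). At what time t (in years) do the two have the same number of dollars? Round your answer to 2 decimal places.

45600·e^(0.0358t) = 14500·e^(0.1295t)
45600/14500 = e^((0.1295 − 0.0358)t) → ln(3.14483) = 0.0937·t
t = 1.14576 / 0.0937

t ≈ 12.23 years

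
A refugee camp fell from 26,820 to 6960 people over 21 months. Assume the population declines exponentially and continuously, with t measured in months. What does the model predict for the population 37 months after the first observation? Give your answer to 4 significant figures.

r = ln(6960/26820) / 21 ≈ -0.064237 per month
P(37) = 26820 · e^(-0.064237·37) = 26820 · 0.09285 ≈ 2490.28

≈ 2,490 people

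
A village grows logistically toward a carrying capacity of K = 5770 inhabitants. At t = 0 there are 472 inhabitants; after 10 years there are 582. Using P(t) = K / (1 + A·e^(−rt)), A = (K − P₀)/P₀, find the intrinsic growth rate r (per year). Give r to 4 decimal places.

r ≈ 0.0230 per year

A = (5770 − 472)/472 = 11.22458
582 = 5770/(1 + 11.22458·e^(−r·10)) → e^(−10r) = (9.91409 − 1)/11.22458 = 0.794158
r = −ln(0.794158)/10 = 0.23047/10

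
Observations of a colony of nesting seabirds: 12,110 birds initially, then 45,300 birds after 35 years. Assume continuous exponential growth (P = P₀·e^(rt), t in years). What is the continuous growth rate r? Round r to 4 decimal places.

45300 = 12110 · e^(r·35)
e^(35r) = 45300/12110 = 3.74071
r = ln(3.74071) / 35 = 1.31928 / 35

r ≈ 0.0377 per year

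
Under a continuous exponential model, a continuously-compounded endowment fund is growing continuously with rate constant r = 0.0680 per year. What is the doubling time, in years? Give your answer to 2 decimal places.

doubling time ≈ 10.19 years

doubling time = ln(2) / |r| = 0.69315 / 0.068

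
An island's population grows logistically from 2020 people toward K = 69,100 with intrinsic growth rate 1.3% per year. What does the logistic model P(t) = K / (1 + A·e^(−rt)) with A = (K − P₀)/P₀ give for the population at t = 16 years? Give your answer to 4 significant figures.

A = (69100 − 2020)/2020 = 33.20792
P(16) = 69100 / (1 + 33.20792·e^(−0.013·16)) = 69100 / (1 + 33.20792·0.812207)
= 69100 / 27.97171 ≈ 2470.35

≈ 2,470 people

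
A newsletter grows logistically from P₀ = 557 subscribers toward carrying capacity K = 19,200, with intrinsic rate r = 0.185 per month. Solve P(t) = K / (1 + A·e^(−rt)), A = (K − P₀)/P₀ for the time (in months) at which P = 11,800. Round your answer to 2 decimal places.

A = (19200 − 557)/557 = 33.47038
11800 = 19200/(1 + 33.47038·e^(−0.185t)) → 1 + 33.47038·e^(−0.185t) = 1.62712
e^(−0.185t) = 0.018737 → t = ln(53.37168)/0.185 = 3.97728/0.185

t ≈ 21.50 months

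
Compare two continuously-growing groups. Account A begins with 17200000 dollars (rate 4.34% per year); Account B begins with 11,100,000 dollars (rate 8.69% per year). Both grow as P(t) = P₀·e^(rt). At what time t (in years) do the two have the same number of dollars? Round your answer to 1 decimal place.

t ≈ 10.1 years

17200000·e^(0.0434t) = 11100000·e^(0.0869t)
17200000/11100000 = e^((0.0869 − 0.0434)t) → ln(1.54955) = 0.0435·t
t = 0.43796 / 0.0435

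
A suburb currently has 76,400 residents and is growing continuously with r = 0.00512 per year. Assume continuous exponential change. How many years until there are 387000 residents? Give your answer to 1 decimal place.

387000 = 76400 · e^(0.00512·t)
t = ln(387000/76400) / 0.00512 = ln(5.06545) / 0.00512 = 1.62244 / 0.00512

t ≈ 316.9 years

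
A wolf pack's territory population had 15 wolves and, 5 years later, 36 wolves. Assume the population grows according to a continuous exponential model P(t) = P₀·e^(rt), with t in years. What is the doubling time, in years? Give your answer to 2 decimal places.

r = ln(36/15) / 5 = ln(2.4) / 5 ≈ 0.175094 per year
doubling time = ln 2 / |r| = 0.69315 / 0.175094

doubling time ≈ 3.96 years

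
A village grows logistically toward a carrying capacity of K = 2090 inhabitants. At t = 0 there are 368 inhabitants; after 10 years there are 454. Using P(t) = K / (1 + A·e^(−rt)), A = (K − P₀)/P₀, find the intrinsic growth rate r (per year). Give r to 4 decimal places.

A = (2090 − 368)/368 = 4.67935
454 = 2090/(1 + 4.67935·e^(−r·10)) → e^(−10r) = (4.60352 − 1)/4.67935 = 0.770091
r = −ln(0.770091)/10 = 0.26125/10

r ≈ 0.0261 per year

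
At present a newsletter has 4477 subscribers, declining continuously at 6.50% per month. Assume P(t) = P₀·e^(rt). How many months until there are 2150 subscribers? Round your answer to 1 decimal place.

t ≈ 11.3 months

2150 = 4477 · e^(-0.065·t)
t = ln(2150/4477) / -0.065 = ln(0.48023) / -0.065 = -0.73349 / -0.065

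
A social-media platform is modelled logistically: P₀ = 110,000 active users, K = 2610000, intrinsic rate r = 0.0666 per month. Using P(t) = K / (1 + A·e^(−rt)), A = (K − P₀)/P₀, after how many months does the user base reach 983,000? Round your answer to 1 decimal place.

A = (2610000 − 110000)/110000 = 22.72727
983000 = 2610000/(1 + 22.72727·e^(−0.0666t)) → 1 + 22.72727·e^(−0.0666t) = 2.65514
e^(−0.0666t) = 0.072826 → t = ln(13.73135)/0.0666 = 2.61968/0.0666

t ≈ 39.3 months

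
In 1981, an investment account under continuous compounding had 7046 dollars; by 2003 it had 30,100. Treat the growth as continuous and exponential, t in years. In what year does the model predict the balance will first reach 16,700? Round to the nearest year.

year 1994

r = ln(30100/7046) / 22 = 1.45207/22 ≈ 0.066003 per year
t = ln(16700/7046) / r = 0.86295/0.066003 ≈ 13.07 years after 1981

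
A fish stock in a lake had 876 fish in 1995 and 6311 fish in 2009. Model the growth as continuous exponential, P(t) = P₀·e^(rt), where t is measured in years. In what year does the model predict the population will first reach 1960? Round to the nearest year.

year 2001

r = ln(6311/876) / 14 = 1.97468/14 ≈ 0.141049 per year
t = ln(1960/876) / r = 0.80533/0.141049 ≈ 5.71 years after 1995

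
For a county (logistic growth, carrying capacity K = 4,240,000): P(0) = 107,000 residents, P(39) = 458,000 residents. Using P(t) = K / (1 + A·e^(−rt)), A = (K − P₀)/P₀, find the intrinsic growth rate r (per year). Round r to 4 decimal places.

r ≈ 0.0396 per year

A = (4240000 − 107000)/107000 = 38.62617
458000 = 4240000/(1 + 38.62617·e^(−r·39)) → e^(−39r) = (9.25764 − 1)/38.62617 = 0.213784
r = −ln(0.213784)/39 = 1.54279/39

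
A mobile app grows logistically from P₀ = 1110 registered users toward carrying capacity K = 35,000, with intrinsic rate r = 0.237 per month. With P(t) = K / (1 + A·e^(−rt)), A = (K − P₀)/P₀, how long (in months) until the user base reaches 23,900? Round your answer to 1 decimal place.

A = (35000 − 1110)/1110 = 30.53153
23900 = 35000/(1 + 30.53153·e^(−0.237t)) → 1 + 30.53153·e^(−0.237t) = 1.46444
e^(−0.237t) = 0.015212 → t = ln(65.73906)/0.237 = 4.18569/0.237

t ≈ 17.7 months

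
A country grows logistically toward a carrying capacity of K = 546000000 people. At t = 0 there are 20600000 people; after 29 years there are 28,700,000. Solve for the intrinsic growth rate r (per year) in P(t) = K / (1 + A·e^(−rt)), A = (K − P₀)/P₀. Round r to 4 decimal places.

r ≈ 0.0120 per year

A = (546000000 − 20600000)/20600000 = 25.50485
28700000 = 546000000/(1 + 25.50485·e^(−r·29)) → e^(−29r) = (19.02439 − 1)/25.50485 = 0.706704
r = −ln(0.706704)/29 = 0.34714/29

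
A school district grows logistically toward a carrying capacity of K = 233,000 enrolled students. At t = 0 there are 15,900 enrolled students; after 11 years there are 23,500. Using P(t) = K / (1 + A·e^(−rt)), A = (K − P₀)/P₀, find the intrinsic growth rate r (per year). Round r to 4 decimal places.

r ≈ 0.0388 per year

A = (233000 − 15900)/15900 = 13.65409
23500 = 233000/(1 + 13.65409·e^(−r·11)) → e^(−11r) = (9.91489 − 1)/13.65409 = 0.65291
r = −ln(0.65291)/11 = 0.42632/11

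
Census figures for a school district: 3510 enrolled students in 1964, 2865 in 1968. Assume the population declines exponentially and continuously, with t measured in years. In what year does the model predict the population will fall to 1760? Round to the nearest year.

year 1978

r = ln(2865/3510) / 4 = -0.20305/4 ≈ -0.050762 per year
t = ln(1760/3510) / r = -0.6903/-0.050762 ≈ 13.6 years after 1964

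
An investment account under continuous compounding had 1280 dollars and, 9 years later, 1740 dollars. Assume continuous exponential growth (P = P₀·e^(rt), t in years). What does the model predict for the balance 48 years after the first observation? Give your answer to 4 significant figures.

≈ 6,582 dollars

r = ln(1740/1280) / 9 ≈ 0.034114 per year
P(48) = 1280 · e^(0.034114·48) = 1280 · 5.14213 ≈ 6581.92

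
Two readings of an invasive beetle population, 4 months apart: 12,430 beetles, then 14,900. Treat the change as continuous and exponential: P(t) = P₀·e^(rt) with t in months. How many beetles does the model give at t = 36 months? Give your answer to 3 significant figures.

≈ 63,500 beetles

r = ln(14900/12430) / 4 ≈ 0.045312 per month
P(36) = 12430 · e^(0.045312·36) = 12430 · 5.11018 ≈ 63519.55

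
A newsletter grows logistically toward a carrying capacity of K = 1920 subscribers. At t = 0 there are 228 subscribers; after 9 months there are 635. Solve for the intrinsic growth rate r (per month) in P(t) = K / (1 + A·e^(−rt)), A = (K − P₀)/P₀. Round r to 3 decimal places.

r ≈ 0.144 per month

A = (1920 − 228)/228 = 7.42105
635 = 1920/(1 + 7.42105·e^(−r·9)) → e^(−9r) = (3.02362 − 1)/7.42105 = 0.272687
r = −ln(0.272687)/9 = 1.29943/9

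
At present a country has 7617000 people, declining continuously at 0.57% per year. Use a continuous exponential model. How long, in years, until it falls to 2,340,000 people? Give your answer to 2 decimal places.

2340000 = 7617000 · e^(-0.0057·t)
t = ln(2340000/7617000) / -0.0057 = ln(0.30721) / -0.0057 = -1.18023 / -0.0057

t ≈ 207.06 years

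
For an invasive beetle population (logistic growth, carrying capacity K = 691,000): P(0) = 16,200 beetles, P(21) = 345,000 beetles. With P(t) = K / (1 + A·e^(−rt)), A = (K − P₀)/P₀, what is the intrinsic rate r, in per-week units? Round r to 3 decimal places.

A = (691000 − 16200)/16200 = 41.65432
345000 = 691000/(1 + 41.65432·e^(−r·21)) → e^(−21r) = (2.0029 − 1)/41.65432 = 0.024077
r = −ln(0.024077)/21 = 3.72651/21

r ≈ 0.177 per week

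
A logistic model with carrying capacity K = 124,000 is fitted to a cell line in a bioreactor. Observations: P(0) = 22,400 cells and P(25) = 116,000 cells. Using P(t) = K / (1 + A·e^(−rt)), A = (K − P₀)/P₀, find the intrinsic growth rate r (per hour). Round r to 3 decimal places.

r ≈ 0.167 per hour

A = (124000 − 22400)/22400 = 4.53571
116000 = 124000/(1 + 4.53571·e^(−r·25)) → e^(−25r) = (1.06897 − 1)/4.53571 = 0.015205
r = −ln(0.015205)/25 = 4.18613/25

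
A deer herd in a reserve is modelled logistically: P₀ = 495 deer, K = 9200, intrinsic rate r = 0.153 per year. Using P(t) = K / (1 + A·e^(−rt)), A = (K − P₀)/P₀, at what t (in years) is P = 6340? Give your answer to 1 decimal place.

A = (9200 − 495)/495 = 17.58586
6340 = 9200/(1 + 17.58586·e^(−0.153t)) → 1 + 17.58586·e^(−0.153t) = 1.4511
e^(−0.153t) = 0.025652 → t = ln(38.98404)/0.153 = 3.66315/0.153

t ≈ 23.9 years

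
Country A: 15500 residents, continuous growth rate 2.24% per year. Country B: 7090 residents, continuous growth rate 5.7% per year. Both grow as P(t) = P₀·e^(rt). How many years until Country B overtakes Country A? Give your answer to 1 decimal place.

t ≈ 22.6 years

15500·e^(0.0224t) = 7090·e^(0.057t)
15500/7090 = e^((0.057 − 0.0224)t) → ln(2.18618) = 0.0346·t
t = 0.78215 / 0.0346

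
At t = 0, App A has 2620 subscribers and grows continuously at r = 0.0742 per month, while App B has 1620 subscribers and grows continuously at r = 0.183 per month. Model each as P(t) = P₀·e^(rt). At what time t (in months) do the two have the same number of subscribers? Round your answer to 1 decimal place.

2620·e^(0.0742t) = 1620·e^(0.183t)
2620/1620 = e^((0.183 − 0.0742)t) → ln(1.61728) = 0.1088·t
t = 0.48075 / 0.1088

t ≈ 4.4 months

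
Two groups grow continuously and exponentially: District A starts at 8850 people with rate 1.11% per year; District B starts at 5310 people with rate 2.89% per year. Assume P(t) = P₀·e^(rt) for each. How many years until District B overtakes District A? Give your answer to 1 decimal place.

8850·e^(0.0111t) = 5310·e^(0.0289t)
8850/5310 = e^((0.0289 − 0.0111)t) → ln(1.66667) = 0.0178·t
t = 0.51083 / 0.0178

t ≈ 28.7 years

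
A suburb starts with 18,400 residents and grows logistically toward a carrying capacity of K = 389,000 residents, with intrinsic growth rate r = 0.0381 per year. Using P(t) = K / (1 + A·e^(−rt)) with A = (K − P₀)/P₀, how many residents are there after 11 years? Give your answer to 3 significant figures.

A = (389000 − 18400)/18400 = 20.1413
P(11) = 389000 / (1 + 20.1413·e^(−0.0381·11)) = 389000 / (1 + 20.1413·0.657638)
= 389000 / 14.2457 ≈ 27306.49

≈ 27,300 residents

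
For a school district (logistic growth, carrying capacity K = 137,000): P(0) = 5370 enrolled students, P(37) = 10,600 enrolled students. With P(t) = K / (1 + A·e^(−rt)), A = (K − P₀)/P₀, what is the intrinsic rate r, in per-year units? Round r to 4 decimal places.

A = (137000 − 5370)/5370 = 24.5121
10600 = 137000/(1 + 24.5121·e^(−r·37)) → e^(−37r) = (12.92453 − 1)/24.5121 = 0.486475
r = −ln(0.486475)/37 = 0.72057/37

r ≈ 0.0195 per year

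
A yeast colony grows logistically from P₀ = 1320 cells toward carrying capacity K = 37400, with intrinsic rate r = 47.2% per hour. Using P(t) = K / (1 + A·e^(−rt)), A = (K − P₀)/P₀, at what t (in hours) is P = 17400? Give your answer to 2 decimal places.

t ≈ 6.71 hours

A = (37400 − 1320)/1320 = 27.33333
17400 = 37400/(1 + 27.33333·e^(−0.472t)) → 1 + 27.33333·e^(−0.472t) = 2.14943
e^(−0.472t) = 0.042052 → t = ln(23.78)/0.472 = 3.16884/0.472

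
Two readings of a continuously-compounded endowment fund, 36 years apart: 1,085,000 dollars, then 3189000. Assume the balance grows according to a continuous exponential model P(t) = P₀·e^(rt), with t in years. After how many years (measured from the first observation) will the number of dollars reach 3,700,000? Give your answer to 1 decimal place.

r = ln(3189000/1085000) / 36 ≈ 0.029948 per year
t = ln(3700000/1085000) / r = 1.22675 / 0.029948 ≈ 40.963

t ≈ 41.0 years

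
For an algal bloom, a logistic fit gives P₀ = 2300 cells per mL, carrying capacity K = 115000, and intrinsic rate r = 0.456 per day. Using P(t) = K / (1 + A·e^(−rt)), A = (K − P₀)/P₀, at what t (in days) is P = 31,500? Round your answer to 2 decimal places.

A = (115000 − 2300)/2300 = 49
31500 = 115000/(1 + 49·e^(−0.456t)) → 1 + 49·e^(−0.456t) = 3.65079
e^(−0.456t) = 0.054098 → t = ln(18.48503)/0.456 = 2.91696/0.456

t ≈ 6.40 days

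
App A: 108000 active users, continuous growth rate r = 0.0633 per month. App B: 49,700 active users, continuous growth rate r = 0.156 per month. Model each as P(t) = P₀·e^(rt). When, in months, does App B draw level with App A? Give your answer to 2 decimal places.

t ≈ 8.37 months

108000·e^(0.0633t) = 49700·e^(0.156t)
108000/49700 = e^((0.156 − 0.0633)t) → ln(2.17304) = 0.0927·t
t = 0.77613 / 0.0927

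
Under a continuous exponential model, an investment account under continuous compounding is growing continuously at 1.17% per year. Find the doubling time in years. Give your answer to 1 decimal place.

doubling time ≈ 59.2 years

doubling time = ln(2) / |r| = 0.69315 / 0.0117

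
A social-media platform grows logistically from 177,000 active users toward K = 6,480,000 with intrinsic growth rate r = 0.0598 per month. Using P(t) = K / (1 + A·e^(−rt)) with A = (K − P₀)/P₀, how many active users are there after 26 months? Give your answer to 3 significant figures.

≈ 760,000 active users

A = (6480000 − 177000)/177000 = 35.61017
P(26) = 6480000 / (1 + 35.61017·e^(−0.0598·26)) = 6480000 / (1 + 35.61017·0.211232)
= 6480000 / 8.52199 ≈ 760385.43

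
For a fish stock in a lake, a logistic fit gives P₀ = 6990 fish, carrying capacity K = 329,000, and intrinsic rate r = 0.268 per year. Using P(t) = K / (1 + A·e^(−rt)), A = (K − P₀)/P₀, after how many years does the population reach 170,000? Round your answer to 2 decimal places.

t ≈ 14.54 years

A = (329000 − 6990)/6990 = 46.06724
170000 = 329000/(1 + 46.06724·e^(−0.268t)) → 1 + 46.06724·e^(−0.268t) = 1.93529
e^(−0.268t) = 0.020303 → t = ln(49.25428)/0.268 = 3.897/0.268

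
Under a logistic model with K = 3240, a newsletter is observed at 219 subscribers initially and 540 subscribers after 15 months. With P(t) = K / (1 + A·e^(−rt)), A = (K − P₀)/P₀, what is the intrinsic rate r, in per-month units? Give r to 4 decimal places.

A = (3240 − 219)/219 = 13.79452
540 = 3240/(1 + 13.79452·e^(−r·15)) → e^(−15r) = (6 − 1)/13.79452 = 0.362463
r = −ln(0.362463)/15 = 1.01483/15

r ≈ 0.0677 per month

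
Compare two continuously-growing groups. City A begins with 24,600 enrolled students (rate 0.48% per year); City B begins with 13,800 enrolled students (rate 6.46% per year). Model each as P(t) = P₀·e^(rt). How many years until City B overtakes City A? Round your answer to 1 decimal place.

24600·e^(0.0048t) = 13800·e^(0.0646t)
24600/13800 = e^((0.0646 − 0.0048)t) → ln(1.78261) = 0.0598·t
t = 0.57808 / 0.0598

t ≈ 9.7 years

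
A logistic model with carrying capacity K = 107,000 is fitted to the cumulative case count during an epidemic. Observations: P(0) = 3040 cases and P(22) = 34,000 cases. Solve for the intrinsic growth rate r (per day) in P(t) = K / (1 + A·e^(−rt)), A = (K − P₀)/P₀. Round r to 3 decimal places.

r ≈ 0.126 per day

A = (107000 − 3040)/3040 = 34.19737
34000 = 107000/(1 + 34.19737·e^(−r·22)) → e^(−22r) = (3.14706 − 1)/34.19737 = 0.062784
r = −ln(0.062784)/22 = 2.76805/22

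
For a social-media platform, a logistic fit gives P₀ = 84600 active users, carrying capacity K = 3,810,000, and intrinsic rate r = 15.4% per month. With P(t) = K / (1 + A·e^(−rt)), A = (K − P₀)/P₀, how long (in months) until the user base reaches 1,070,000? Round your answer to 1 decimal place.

t ≈ 18.5 months

A = (3810000 − 84600)/84600 = 44.03546
1070000 = 3810000/(1 + 44.03546·e^(−0.154t)) → 1 + 44.03546·e^(−0.154t) = 3.56075
e^(−0.154t) = 0.058152 → t = ln(17.19633)/0.154 = 2.8447/0.154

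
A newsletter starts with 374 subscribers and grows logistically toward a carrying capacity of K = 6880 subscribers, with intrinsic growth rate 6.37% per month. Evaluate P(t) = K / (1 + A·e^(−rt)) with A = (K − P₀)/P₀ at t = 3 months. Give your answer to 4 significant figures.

≈ 447.6 subscribers

A = (6880 − 374)/374 = 17.39572
P(3) = 6880 / (1 + 17.39572·e^(−0.0637·3)) = 6880 / (1 + 17.39572·0.82605)
= 6880 / 15.36974 ≈ 447.63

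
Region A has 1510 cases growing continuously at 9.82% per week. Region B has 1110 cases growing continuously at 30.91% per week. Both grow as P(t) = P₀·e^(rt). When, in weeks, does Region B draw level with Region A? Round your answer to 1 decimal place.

t ≈ 1.5 weeks

1510·e^(0.0982t) = 1110·e^(0.3091t)
1510/1110 = e^((0.3091 − 0.0982)t) → ln(1.36036) = 0.2109·t
t = 0.30775 / 0.2109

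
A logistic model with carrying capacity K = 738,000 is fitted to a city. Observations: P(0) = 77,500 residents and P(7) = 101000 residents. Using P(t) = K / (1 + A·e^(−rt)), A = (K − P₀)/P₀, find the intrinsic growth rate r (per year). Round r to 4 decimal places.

A = (738000 − 77500)/77500 = 8.52258
101000 = 738000/(1 + 8.52258·e^(−r·7)) → e^(−7r) = (7.30693 − 1)/8.52258 = 0.740026
r = −ln(0.740026)/7 = 0.30107/7

r ≈ 0.0430 per year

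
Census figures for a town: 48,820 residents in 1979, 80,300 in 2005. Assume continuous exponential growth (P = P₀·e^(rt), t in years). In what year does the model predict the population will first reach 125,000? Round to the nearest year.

r = ln(80300/48820) / 26 = 0.49763/26 ≈ 0.01914 per year
t = ln(125000/48820) / r = 0.94017/0.01914 ≈ 49.12 years after 1979

year 2028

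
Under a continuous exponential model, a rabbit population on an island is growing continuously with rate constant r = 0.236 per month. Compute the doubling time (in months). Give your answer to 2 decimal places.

doubling time = ln(2) / |r| = 0.69315 / 0.236

doubling time ≈ 2.94 months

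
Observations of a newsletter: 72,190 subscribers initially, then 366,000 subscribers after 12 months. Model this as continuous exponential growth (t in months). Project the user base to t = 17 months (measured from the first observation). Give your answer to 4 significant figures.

r = ln(366000/72190) / 12 ≈ 0.135278 per month
P(17) = 72190 · e^(0.135278·17) = 72190 · 9.97139 ≈ 719834.69

≈ 719,800 subscribers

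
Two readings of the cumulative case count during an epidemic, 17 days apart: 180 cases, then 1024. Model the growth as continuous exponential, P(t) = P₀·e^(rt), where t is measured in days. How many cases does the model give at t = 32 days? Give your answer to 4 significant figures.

≈ 4,748 cases

r = ln(1024/180) / 17 ≈ 0.102266 per day
P(32) = 180 · e^(0.102266·32) = 180 · 26.37717 ≈ 4747.89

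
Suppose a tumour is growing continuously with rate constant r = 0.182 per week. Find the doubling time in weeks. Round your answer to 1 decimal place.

doubling time = ln(2) / |r| = 0.69315 / 0.182

doubling time ≈ 3.8 weeks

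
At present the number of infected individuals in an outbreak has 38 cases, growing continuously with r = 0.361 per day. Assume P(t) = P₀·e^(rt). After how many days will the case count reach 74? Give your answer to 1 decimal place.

t ≈ 1.8 days

74 = 38 · e^(0.361·t)
t = ln(74/38) / 0.361 = ln(1.94737) / 0.361 = 0.66648 / 0.361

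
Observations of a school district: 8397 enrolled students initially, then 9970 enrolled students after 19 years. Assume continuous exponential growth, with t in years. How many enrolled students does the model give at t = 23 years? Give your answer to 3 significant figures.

r = ln(9970/8397) / 19 ≈ 0.009037 per year
P(23) = 8397 · e^(0.009037·23) = 8397 · 1.23103 ≈ 10337

≈ 10,300 enrolled students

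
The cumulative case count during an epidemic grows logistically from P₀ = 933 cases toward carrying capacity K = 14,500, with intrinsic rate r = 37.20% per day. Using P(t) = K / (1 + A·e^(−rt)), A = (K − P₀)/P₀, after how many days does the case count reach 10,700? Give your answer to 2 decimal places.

t ≈ 9.98 days

A = (14500 − 933)/933 = 14.54126
10700 = 14500/(1 + 14.54126·e^(−0.372t)) → 1 + 14.54126·e^(−0.372t) = 1.35514
e^(−0.372t) = 0.024423 → t = ln(40.94514)/0.372 = 3.71223/0.372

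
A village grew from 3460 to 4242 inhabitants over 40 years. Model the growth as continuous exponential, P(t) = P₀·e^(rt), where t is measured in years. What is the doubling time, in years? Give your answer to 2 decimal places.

doubling time ≈ 136.07 years

r = ln(4242/3460) / 40 = ln(1.22601) / 40 ≈ 0.005094 per year
doubling time = ln 2 / |r| = 0.69315 / 0.005094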